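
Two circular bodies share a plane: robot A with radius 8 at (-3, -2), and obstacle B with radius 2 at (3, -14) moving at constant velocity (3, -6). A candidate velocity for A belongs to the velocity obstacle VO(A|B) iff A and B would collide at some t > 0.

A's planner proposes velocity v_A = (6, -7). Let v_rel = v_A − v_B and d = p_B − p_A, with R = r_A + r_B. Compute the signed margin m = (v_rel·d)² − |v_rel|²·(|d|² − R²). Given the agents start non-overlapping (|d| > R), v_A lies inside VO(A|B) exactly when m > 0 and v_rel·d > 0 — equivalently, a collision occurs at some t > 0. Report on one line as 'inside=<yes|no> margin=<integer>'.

d = (6, -12),  |d|² = 180;  R = 8+2 = 10,  c = 180−10² = 80
v_rel = (3, -1),  |v_rel|² = 10;  v_rel·d = (3)·(6) + (-1)·(-12) = 30
10·t² − 60·t + 80 = 0  ⇒  m = 30² − 10·80 = 100
m = 100 > 0,  v_rel·d = 30 > 0  ⇒  inside

inside=yes margin=100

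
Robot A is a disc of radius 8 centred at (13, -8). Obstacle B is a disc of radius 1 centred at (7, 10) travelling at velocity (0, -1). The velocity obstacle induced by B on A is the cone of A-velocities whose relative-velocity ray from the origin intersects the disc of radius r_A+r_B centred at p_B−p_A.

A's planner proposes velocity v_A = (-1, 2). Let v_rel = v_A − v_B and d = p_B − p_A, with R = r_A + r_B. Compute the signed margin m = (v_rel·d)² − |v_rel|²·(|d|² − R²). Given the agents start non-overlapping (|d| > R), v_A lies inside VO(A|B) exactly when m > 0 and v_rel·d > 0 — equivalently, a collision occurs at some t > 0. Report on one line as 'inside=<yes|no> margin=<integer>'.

d = (-6, 18),  |d|² = 360;  R = 8+1 = 9,  c = 360−9² = 279
v_rel = (-1, 3),  |v_rel|² = 10;  v_rel·d = (-1)·(-6) + (3)·(18) = 60
10·t² − 120·t + 279 = 0  ⇒  m = 60² − 10·279 = 810
m = 810 > 0,  v_rel·d = 60 > 0  ⇒  inside

inside=yes margin=810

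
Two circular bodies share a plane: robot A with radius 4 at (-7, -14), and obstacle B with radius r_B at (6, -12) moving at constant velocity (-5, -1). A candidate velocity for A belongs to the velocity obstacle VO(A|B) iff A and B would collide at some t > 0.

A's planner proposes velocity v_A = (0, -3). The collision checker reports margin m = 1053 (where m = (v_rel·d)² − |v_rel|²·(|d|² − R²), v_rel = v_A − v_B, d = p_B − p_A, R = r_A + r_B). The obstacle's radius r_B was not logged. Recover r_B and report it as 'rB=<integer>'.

m = 1053
d = (13, 2);  v_rel = (5, -2),  |v_rel|² = 29
v_rel×d = (5)·(2) − (-2)·(13) = 36
since m = R²·29 − 36²:  R² = (1296 + 1053) / 29 = 81
R = √81 = 9  ⇒  r_B = 9 − 4 = 5

rB=5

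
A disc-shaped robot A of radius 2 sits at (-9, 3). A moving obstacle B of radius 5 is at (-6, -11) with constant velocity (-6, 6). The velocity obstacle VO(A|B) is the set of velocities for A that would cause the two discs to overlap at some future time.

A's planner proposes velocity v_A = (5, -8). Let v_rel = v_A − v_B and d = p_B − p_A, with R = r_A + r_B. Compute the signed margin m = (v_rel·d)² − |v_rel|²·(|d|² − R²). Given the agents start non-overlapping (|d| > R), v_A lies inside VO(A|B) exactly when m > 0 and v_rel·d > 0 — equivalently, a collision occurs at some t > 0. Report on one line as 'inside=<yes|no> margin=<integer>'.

d = (3, -14),  |d|² = 205;  R = 2+5 = 7,  c = 205−7² = 156
v_rel = (11, -14),  |v_rel|² = 317;  v_rel·d = (11)·(3) + (-14)·(-14) = 229
317·t² − 458·t + 156 = 0  ⇒  m = 229² − 317·156 = 2989
m = 2989 > 0,  v_rel·d = 229 > 0  ⇒  inside

inside=yes margin=2989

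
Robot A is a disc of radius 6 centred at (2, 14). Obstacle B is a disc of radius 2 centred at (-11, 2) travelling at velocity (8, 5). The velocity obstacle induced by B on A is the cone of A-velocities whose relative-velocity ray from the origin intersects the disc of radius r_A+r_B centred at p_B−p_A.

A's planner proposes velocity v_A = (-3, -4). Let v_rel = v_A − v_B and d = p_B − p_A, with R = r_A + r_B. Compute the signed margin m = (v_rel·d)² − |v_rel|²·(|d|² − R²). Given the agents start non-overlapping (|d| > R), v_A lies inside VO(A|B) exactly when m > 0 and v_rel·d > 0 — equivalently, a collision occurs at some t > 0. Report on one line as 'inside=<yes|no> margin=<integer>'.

d = (-13, -12),  |d|² = 313;  R = 6+2 = 8,  c = 313−8² = 249
v_rel = (-11, -9),  |v_rel|² = 202;  v_rel·d = (-11)·(-13) + (-9)·(-12) = 251
202·t² − 502·t + 249 = 0  ⇒  m = 251² − 202·249 = 12703
m = 12703 > 0,  v_rel·d = 251 > 0  ⇒  inside

inside=yes margin=12703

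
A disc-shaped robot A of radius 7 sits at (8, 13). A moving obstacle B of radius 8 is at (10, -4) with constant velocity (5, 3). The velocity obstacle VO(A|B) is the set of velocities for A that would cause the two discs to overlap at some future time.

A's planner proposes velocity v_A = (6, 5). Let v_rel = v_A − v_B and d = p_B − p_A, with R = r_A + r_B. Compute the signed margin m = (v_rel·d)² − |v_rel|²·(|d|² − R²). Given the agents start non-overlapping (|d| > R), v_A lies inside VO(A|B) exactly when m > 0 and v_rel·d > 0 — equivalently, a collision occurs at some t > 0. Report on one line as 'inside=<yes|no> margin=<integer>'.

d = (2, -17),  |d|² = 293;  R = 7+8 = 15,  c = 293−15² = 68
v_rel = (1, 2),  |v_rel|² = 5;  v_rel·d = (1)·(2) + (2)·(-17) = -32
5·t² + 64·t + 68 = 0  ⇒  m = (-32)² − 5·68 = 684
m = 684 > 0,  v_rel·d = -32 < 0  ⇒  outside

inside=no margin=684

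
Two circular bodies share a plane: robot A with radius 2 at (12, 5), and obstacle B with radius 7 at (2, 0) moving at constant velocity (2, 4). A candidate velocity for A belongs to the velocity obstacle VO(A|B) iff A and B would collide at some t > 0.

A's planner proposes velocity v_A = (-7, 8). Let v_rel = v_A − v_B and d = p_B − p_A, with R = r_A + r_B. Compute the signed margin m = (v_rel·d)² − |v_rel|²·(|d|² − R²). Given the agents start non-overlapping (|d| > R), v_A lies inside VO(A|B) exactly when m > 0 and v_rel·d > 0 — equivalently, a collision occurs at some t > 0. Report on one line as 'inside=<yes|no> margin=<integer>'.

d = (-10, -5),  |d|² = 125;  R = 2+7 = 9,  c = 125−9² = 44
v_rel = (-9, 4),  |v_rel|² = 97;  v_rel·d = (-9)·(-10) + (4)·(-5) = 70
97·t² − 140·t + 44 = 0  ⇒  m = 70² − 97·44 = 632
m = 632 > 0,  v_rel·d = 70 > 0  ⇒  inside

inside=yes margin=632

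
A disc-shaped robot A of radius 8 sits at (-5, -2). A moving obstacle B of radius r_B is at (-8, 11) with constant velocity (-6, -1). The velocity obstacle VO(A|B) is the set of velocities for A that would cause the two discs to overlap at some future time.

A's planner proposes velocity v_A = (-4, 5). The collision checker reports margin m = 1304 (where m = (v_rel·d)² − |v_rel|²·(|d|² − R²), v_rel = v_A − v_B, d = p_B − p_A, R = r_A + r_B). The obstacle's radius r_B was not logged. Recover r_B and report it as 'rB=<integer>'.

m = 1304
d = (-3, 13);  v_rel = (2, 6),  |v_rel|² = 40
v_rel×d = (2)·(13) − (6)·(-3) = 44
since m = R²·40 − 44²:  R² = (1936 + 1304) / 40 = 81
R = √81 = 9  ⇒  r_B = 9 − 8 = 1

rB=1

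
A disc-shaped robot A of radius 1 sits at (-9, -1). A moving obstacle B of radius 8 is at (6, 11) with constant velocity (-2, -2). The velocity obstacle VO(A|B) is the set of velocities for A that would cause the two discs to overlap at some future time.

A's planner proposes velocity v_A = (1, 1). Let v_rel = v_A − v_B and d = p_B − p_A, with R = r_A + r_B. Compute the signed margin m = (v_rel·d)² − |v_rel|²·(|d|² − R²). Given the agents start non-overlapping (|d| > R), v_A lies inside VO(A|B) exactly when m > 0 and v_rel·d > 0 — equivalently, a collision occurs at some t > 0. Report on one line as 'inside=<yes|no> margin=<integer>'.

d = (15, 12),  |d|² = 369;  R = 1+8 = 9,  c = 369−9² = 288
v_rel = (3, 3),  |v_rel|² = 18;  v_rel·d = (3)·(15) + (3)·(12) = 81
18·t² − 162·t + 288 = 0  ⇒  m = 81² − 18·288 = 1377
m = 1377 > 0,  v_rel·d = 81 > 0  ⇒  inside

inside=yes margin=1377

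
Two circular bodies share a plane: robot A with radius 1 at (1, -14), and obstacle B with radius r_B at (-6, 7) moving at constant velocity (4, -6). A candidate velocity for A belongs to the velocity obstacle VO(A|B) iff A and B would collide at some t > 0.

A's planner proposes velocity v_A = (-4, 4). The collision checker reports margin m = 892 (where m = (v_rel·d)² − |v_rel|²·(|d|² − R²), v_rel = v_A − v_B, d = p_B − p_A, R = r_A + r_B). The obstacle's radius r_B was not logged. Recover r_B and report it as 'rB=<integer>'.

m = 892
d = (-7, 21);  v_rel = (-8, 10),  |v_rel|² = 164
v_rel×d = (-8)·(21) − (10)·(-7) = -98
since m = R²·164 − (-98)²:  R² = (9604 + 892) / 164 = 64
R = √64 = 8  ⇒  r_B = 8 − 1 = 7

rB=7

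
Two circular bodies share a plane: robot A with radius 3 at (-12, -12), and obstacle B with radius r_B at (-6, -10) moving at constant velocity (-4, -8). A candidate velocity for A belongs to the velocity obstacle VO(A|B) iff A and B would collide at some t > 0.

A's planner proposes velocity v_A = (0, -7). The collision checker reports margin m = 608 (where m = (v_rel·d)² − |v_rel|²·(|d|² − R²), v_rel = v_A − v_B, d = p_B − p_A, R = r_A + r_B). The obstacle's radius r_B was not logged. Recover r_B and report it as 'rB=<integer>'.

m = 608
d = (6, 2);  v_rel = (4, 1),  |v_rel|² = 17
v_rel×d = (4)·(2) − (1)·(6) = 2
since m = R²·17 − 2²:  R² = (4 + 608) / 17 = 36
R = √36 = 6  ⇒  r_B = 6 − 3 = 3

rB=3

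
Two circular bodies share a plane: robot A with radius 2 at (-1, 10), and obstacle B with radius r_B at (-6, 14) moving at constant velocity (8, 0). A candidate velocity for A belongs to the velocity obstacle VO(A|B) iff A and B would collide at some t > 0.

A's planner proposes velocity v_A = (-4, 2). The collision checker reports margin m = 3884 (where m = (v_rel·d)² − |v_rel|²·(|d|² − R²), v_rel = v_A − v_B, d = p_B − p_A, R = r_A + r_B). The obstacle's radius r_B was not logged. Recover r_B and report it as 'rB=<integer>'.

m = 3884
d = (-5, 4);  v_rel = (-12, 2),  |v_rel|² = 148
v_rel×d = (-12)·(4) − (2)·(-5) = -38
since m = R²·148 − (-38)²:  R² = (1444 + 3884) / 148 = 36
R = √36 = 6  ⇒  r_B = 6 − 2 = 4

rB=4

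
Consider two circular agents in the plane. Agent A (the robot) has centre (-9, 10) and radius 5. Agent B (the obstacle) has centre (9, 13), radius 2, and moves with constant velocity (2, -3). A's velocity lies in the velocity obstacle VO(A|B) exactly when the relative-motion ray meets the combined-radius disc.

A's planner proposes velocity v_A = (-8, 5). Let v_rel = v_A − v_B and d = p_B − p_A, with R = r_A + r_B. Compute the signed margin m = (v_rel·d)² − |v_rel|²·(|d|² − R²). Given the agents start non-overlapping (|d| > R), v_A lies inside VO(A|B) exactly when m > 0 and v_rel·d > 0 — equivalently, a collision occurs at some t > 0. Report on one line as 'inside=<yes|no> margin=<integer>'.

d = (18, 3),  |d|² = 333;  R = 5+2 = 7,  c = 333−7² = 284
v_rel = (-10, 8),  |v_rel|² = 164;  v_rel·d = (-10)·(18) + (8)·(3) = -156
164·t² + 312·t + 284 = 0  ⇒  m = (-156)² − 164·284 = -22240
m = -22240 < 0,  v_rel·d = -156 < 0  ⇒  outside

inside=no margin=-22240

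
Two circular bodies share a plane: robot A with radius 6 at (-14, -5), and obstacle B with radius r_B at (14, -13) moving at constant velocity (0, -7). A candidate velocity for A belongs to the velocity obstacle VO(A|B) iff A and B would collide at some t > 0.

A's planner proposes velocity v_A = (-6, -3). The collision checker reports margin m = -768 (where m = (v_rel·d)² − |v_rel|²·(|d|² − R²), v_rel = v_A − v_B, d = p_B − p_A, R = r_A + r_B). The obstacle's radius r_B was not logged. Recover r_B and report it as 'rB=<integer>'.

m = -768
d = (28, -8);  v_rel = (-6, 4),  |v_rel|² = 52
v_rel×d = (-6)·(-8) − (4)·(28) = -64
since m = R²·52 − (-64)²:  R² = (4096 + -768) / 52 = 64
R = √64 = 8  ⇒  r_B = 8 − 6 = 2

rB=2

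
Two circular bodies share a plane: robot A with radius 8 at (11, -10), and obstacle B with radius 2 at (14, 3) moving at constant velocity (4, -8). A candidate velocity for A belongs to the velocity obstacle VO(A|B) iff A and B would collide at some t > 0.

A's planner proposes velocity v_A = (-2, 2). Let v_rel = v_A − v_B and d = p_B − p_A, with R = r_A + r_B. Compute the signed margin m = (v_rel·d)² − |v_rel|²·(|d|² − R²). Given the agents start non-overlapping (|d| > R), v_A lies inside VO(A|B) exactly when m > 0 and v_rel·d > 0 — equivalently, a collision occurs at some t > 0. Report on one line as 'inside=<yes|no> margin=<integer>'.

d = (3, 13),  |d|² = 178;  R = 8+2 = 10,  c = 178−10² = 78
v_rel = (-6, 10),  |v_rel|² = 136;  v_rel·d = (-6)·(3) + (10)·(13) = 112
136·t² − 224·t + 78 = 0  ⇒  m = 112² − 136·78 = 1936
m = 1936 > 0,  v_rel·d = 112 > 0  ⇒  inside

inside=yes margin=1936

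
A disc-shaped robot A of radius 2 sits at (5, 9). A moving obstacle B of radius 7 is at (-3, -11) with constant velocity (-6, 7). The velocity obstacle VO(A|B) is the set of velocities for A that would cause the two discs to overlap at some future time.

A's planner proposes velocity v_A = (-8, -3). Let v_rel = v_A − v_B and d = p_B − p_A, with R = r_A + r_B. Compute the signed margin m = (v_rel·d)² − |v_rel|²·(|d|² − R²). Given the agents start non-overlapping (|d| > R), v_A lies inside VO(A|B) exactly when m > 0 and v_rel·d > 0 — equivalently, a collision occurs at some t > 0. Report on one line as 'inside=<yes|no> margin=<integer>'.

d = (-8, -20),  |d|² = 464;  R = 2+7 = 9,  c = 464−9² = 383
v_rel = (-2, -10),  |v_rel|² = 104;  v_rel·d = (-2)·(-8) + (-10)·(-20) = 216
104·t² − 432·t + 383 = 0  ⇒  m = 216² − 104·383 = 6824
m = 6824 > 0,  v_rel·d = 216 > 0  ⇒  inside

inside=yes margin=6824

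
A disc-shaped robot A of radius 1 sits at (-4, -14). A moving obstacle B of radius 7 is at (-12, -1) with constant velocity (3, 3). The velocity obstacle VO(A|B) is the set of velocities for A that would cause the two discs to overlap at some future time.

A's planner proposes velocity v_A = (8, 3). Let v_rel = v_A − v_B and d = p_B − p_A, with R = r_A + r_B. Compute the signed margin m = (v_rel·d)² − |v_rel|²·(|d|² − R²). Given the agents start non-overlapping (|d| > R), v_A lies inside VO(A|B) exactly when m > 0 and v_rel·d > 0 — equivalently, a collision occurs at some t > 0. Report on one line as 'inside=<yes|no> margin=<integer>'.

d = (-8, 13),  |d|² = 233;  R = 1+7 = 8,  c = 233−8² = 169
v_rel = (5, 0),  |v_rel|² = 25;  v_rel·d = (5)·(-8) + (0)·(13) = -40
25·t² + 80·t + 169 = 0  ⇒  m = (-40)² − 25·169 = -2625
m = -2625 < 0,  v_rel·d = -40 < 0  ⇒  outside

inside=no margin=-2625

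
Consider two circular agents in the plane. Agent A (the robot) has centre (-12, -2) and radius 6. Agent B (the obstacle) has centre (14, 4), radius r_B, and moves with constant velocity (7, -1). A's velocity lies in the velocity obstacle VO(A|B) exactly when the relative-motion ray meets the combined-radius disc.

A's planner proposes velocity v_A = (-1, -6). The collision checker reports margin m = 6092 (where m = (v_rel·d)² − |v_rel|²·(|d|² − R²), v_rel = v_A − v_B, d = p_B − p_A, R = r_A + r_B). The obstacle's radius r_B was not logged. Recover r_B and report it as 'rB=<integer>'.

m = 6092
d = (26, 6);  v_rel = (-8, -5),  |v_rel|² = 89
v_rel×d = (-8)·(6) − (-5)·(26) = 82
since m = R²·89 − 82²:  R² = (6724 + 6092) / 89 = 144
R = √144 = 12  ⇒  r_B = 12 − 6 = 6

rB=6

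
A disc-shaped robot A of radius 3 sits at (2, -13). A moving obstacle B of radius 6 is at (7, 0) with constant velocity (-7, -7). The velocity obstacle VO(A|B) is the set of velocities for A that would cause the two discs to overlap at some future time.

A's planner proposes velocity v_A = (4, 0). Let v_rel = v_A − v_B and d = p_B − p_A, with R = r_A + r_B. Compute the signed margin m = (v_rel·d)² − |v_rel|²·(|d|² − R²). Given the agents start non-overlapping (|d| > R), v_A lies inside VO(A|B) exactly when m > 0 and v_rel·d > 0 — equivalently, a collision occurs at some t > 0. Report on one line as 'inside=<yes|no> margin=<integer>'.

d = (5, 13),  |d|² = 194;  R = 3+6 = 9,  c = 194−9² = 113
v_rel = (11, 7),  |v_rel|² = 170;  v_rel·d = (11)·(5) + (7)·(13) = 146
170·t² − 292·t + 113 = 0  ⇒  m = 146² − 170·113 = 2106
m = 2106 > 0,  v_rel·d = 146 > 0  ⇒  inside

inside=yes margin=2106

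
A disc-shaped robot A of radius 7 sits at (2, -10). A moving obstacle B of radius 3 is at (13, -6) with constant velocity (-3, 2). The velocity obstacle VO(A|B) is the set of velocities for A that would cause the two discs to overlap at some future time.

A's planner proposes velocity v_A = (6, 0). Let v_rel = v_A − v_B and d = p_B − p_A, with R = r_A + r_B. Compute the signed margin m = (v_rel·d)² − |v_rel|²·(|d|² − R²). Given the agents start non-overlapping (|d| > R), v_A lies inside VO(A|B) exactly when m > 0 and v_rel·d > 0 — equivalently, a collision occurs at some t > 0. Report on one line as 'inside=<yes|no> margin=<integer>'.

d = (11, 4),  |d|² = 137;  R = 7+3 = 10,  c = 137−10² = 37
v_rel = (9, -2),  |v_rel|² = 85;  v_rel·d = (9)·(11) + (-2)·(4) = 91
85·t² − 182·t + 37 = 0  ⇒  m = 91² − 85·37 = 5136
m = 5136 > 0,  v_rel·d = 91 > 0  ⇒  inside

inside=yes margin=5136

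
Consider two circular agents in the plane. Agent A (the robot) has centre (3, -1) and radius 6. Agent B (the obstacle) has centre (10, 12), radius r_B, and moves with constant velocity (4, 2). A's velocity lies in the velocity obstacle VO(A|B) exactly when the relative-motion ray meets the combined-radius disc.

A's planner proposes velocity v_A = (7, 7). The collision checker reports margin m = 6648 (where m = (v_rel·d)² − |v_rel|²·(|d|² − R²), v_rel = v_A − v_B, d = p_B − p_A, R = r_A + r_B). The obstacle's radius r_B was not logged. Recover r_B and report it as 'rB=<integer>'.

m = 6648
d = (7, 13);  v_rel = (3, 5),  |v_rel|² = 34
v_rel×d = (3)·(13) − (5)·(7) = 4
since m = R²·34 − 4²:  R² = (16 + 6648) / 34 = 196
R = √196 = 14  ⇒  r_B = 14 − 6 = 8

rB=8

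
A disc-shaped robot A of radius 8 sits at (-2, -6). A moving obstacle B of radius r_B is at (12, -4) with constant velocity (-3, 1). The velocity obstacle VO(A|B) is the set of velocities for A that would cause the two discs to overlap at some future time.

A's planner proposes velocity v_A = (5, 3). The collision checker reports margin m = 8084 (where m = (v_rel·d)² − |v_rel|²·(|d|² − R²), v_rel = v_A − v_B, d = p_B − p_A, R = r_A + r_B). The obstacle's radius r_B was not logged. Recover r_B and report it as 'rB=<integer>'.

m = 8084
d = (14, 2);  v_rel = (8, 2),  |v_rel|² = 68
v_rel×d = (8)·(2) − (2)·(14) = -12
since m = R²·68 − (-12)²:  R² = (144 + 8084) / 68 = 121
R = √121 = 11  ⇒  r_B = 11 − 8 = 3

rB=3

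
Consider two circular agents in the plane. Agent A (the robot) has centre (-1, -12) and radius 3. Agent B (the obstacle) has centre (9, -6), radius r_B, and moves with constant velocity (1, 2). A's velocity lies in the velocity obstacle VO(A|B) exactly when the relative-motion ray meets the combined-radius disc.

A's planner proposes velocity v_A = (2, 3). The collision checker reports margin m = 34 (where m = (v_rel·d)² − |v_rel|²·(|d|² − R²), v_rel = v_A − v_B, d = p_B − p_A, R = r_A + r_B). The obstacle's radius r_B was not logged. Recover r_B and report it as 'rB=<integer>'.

m = 34
d = (10, 6);  v_rel = (1, 1),  |v_rel|² = 2
v_rel×d = (1)·(6) − (1)·(10) = -4
since m = R²·2 − (-4)²:  R² = (16 + 34) / 2 = 25
R = √25 = 5  ⇒  r_B = 5 − 3 = 2

rB=2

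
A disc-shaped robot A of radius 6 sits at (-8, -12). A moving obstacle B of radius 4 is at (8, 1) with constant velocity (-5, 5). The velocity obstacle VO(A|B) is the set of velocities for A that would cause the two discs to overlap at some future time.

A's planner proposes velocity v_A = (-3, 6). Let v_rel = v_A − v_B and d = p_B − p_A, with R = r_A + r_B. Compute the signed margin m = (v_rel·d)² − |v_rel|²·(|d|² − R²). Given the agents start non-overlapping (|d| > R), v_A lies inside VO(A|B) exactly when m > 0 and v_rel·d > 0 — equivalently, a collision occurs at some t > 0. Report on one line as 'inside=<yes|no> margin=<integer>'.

d = (16, 13),  |d|² = 425;  R = 6+4 = 10,  c = 425−10² = 325
v_rel = (2, 1),  |v_rel|² = 5;  v_rel·d = (2)·(16) + (1)·(13) = 45
5·t² − 90·t + 325 = 0  ⇒  m = 45² − 5·325 = 400
m = 400 > 0,  v_rel·d = 45 > 0  ⇒  inside

inside=yes margin=400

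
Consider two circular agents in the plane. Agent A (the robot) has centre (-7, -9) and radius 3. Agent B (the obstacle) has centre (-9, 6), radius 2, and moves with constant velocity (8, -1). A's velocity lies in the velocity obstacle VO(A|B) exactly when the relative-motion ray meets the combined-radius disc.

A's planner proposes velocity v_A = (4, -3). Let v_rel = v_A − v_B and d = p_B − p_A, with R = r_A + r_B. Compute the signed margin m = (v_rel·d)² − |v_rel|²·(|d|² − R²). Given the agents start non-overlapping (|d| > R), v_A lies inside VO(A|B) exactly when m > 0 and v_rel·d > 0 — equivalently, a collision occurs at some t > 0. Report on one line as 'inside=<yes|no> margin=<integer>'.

d = (-2, 15),  |d|² = 229;  R = 3+2 = 5,  c = 229−5² = 204
v_rel = (-4, -2),  |v_rel|² = 20;  v_rel·d = (-4)·(-2) + (-2)·(15) = -22
20·t² + 44·t + 204 = 0  ⇒  m = (-22)² − 20·204 = -3596
m = -3596 < 0,  v_rel·d = -22 < 0  ⇒  outside

inside=no margin=-3596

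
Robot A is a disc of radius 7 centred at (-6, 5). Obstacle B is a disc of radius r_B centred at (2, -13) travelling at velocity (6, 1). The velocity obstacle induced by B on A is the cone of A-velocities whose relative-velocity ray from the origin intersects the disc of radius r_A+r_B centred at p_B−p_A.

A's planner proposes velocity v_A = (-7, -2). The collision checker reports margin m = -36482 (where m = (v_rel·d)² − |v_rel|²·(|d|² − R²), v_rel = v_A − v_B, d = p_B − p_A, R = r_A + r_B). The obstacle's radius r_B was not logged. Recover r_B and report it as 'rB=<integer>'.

m = -36482
d = (8, -18);  v_rel = (-13, -3),  |v_rel|² = 178
v_rel×d = (-13)·(-18) − (-3)·(8) = 258
since m = R²·178 − 258²:  R² = (66564 + -36482) / 178 = 169
R = √169 = 13  ⇒  r_B = 13 − 7 = 6

rB=6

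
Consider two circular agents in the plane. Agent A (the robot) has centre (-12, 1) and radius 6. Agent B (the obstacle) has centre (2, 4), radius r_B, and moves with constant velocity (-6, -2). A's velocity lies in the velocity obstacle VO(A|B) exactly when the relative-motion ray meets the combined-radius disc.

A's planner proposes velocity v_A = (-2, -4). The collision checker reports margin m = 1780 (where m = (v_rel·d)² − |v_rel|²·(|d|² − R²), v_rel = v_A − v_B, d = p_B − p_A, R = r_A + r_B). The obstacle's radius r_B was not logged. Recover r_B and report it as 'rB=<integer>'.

m = 1780
d = (14, 3);  v_rel = (4, -2),  |v_rel|² = 20
v_rel×d = (4)·(3) − (-2)·(14) = 40
since m = R²·20 − 40²:  R² = (1600 + 1780) / 20 = 169
R = √169 = 13  ⇒  r_B = 13 − 6 = 7

rB=7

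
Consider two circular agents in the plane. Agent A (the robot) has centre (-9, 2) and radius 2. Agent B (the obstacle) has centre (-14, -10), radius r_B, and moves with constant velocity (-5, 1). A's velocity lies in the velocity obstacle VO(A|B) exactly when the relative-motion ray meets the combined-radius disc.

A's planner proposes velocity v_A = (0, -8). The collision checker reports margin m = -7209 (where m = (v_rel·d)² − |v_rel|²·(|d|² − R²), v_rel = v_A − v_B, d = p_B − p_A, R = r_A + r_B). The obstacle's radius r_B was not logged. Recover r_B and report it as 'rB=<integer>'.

m = -7209
d = (-5, -12);  v_rel = (5, -9),  |v_rel|² = 106
v_rel×d = (5)·(-12) − (-9)·(-5) = -105
since m = R²·106 − (-105)²:  R² = (11025 + -7209) / 106 = 36
R = √36 = 6  ⇒  r_B = 6 − 2 = 4

rB=4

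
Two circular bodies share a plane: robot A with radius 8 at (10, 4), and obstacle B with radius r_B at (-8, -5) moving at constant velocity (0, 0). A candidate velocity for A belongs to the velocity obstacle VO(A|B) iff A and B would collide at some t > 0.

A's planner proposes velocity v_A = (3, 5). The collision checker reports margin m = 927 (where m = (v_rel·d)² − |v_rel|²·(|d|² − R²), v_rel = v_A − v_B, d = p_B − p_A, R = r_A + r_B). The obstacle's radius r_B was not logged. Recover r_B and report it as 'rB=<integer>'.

m = 927
d = (-18, -9);  v_rel = (3, 5),  |v_rel|² = 34
v_rel×d = (3)·(-9) − (5)·(-18) = 63
since m = R²·34 − 63²:  R² = (3969 + 927) / 34 = 144
R = √144 = 12  ⇒  r_B = 12 − 8 = 4

rB=4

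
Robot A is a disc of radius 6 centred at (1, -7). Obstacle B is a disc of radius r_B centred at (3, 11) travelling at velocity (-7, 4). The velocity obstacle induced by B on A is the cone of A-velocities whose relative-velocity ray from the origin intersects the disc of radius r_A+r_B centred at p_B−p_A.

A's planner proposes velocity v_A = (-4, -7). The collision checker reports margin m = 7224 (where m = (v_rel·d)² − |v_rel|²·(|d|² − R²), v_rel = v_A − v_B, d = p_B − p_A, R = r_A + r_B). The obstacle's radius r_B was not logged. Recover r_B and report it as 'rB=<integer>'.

m = 7224
d = (2, 18);  v_rel = (3, -11),  |v_rel|² = 130
v_rel×d = (3)·(18) − (-11)·(2) = 76
since m = R²·130 − 76²:  R² = (5776 + 7224) / 130 = 100
R = √100 = 10  ⇒  r_B = 10 − 6 = 4

rB=4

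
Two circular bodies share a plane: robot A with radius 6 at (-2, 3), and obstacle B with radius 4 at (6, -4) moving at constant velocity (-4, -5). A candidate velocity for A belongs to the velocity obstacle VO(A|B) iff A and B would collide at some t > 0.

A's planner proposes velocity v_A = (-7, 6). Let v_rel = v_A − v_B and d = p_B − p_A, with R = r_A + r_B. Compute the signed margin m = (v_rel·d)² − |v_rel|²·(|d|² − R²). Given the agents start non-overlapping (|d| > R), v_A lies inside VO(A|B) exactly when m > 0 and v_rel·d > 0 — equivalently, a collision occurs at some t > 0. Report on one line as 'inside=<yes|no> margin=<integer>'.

d = (8, -7),  |d|² = 113;  R = 6+4 = 10,  c = 113−10² = 13
v_rel = (-3, 11),  |v_rel|² = 130;  v_rel·d = (-3)·(8) + (11)·(-7) = -101
130·t² + 202·t + 13 = 0  ⇒  m = (-101)² − 130·13 = 8511
m = 8511 > 0,  v_rel·d = -101 < 0  ⇒  outside

inside=no margin=8511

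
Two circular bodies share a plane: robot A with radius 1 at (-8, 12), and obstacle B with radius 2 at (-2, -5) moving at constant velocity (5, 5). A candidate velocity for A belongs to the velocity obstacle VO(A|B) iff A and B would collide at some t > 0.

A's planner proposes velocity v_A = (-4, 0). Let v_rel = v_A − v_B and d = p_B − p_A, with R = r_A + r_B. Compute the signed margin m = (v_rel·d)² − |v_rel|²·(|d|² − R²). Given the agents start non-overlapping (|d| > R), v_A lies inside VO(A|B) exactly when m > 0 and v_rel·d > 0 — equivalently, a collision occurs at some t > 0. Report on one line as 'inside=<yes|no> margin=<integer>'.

d = (6, -17),  |d|² = 325;  R = 1+2 = 3,  c = 325−3² = 316
v_rel = (-9, -5),  |v_rel|² = 106;  v_rel·d = (-9)·(6) + (-5)·(-17) = 31
106·t² − 62·t + 316 = 0  ⇒  m = 31² − 106·316 = -32535
m = -32535 < 0,  v_rel·d = 31 > 0  ⇒  outside

inside=no margin=-32535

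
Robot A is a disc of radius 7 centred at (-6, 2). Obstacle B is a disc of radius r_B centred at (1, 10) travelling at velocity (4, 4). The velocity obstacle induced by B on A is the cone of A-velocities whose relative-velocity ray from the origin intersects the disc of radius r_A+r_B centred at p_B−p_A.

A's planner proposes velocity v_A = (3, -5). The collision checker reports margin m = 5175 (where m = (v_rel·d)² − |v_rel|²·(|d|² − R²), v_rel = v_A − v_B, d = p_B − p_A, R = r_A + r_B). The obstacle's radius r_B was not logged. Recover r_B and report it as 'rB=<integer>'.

m = 5175
d = (7, 8);  v_rel = (-1, -9),  |v_rel|² = 82
v_rel×d = (-1)·(8) − (-9)·(7) = 55
since m = R²·82 − 55²:  R² = (3025 + 5175) / 82 = 100
R = √100 = 10  ⇒  r_B = 10 − 7 = 3

rB=3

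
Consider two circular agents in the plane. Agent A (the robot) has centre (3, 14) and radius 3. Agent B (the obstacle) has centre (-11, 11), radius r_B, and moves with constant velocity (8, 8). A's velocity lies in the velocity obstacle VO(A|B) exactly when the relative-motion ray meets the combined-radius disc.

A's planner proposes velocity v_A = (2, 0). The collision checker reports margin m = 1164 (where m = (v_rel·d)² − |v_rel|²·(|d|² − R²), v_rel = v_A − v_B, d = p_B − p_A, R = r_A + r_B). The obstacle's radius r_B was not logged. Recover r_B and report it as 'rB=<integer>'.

m = 1164
d = (-14, -3);  v_rel = (-6, -8),  |v_rel|² = 100
v_rel×d = (-6)·(-3) − (-8)·(-14) = -94
since m = R²·100 − (-94)²:  R² = (8836 + 1164) / 100 = 100
R = √100 = 10  ⇒  r_B = 10 − 3 = 7

rB=7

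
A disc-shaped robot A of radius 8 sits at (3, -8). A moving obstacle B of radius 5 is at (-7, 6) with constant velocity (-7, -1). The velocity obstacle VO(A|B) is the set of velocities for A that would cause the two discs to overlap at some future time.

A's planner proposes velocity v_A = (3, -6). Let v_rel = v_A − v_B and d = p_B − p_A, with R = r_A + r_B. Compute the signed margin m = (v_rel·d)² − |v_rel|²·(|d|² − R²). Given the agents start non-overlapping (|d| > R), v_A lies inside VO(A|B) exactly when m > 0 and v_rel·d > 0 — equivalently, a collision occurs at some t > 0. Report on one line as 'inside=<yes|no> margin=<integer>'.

d = (-10, 14),  |d|² = 296;  R = 8+5 = 13,  c = 296−13² = 127
v_rel = (10, -5),  |v_rel|² = 125;  v_rel·d = (10)·(-10) + (-5)·(14) = -170
125·t² + 340·t + 127 = 0  ⇒  m = (-170)² − 125·127 = 13025
m = 13025 > 0,  v_rel·d = -170 < 0  ⇒  outside

inside=no margin=13025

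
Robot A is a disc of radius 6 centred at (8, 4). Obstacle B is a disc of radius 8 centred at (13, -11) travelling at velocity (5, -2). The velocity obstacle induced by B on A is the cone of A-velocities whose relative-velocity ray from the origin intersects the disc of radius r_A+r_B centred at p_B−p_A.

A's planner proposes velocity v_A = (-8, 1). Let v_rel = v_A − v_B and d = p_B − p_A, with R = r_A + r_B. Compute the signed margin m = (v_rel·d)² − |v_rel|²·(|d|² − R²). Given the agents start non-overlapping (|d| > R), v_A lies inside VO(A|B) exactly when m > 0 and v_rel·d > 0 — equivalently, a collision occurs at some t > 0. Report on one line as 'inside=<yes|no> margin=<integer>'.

d = (5, -15),  |d|² = 250;  R = 6+8 = 14,  c = 250−14² = 54
v_rel = (-13, 3),  |v_rel|² = 178;  v_rel·d = (-13)·(5) + (3)·(-15) = -110
178·t² + 220·t + 54 = 0  ⇒  m = (-110)² − 178·54 = 2488
m = 2488 > 0,  v_rel·d = -110 < 0  ⇒  outside

inside=no margin=2488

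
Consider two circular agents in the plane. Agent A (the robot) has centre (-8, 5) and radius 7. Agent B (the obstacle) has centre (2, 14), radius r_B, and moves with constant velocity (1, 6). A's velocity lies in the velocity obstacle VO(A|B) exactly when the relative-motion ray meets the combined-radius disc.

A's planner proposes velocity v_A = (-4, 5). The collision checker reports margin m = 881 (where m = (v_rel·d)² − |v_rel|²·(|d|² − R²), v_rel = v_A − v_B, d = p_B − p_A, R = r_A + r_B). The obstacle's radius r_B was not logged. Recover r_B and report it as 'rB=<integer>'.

m = 881
d = (10, 9);  v_rel = (-5, -1),  |v_rel|² = 26
v_rel×d = (-5)·(9) − (-1)·(10) = -35
since m = R²·26 − (-35)²:  R² = (1225 + 881) / 26 = 81
R = √81 = 9  ⇒  r_B = 9 − 7 = 2

rB=2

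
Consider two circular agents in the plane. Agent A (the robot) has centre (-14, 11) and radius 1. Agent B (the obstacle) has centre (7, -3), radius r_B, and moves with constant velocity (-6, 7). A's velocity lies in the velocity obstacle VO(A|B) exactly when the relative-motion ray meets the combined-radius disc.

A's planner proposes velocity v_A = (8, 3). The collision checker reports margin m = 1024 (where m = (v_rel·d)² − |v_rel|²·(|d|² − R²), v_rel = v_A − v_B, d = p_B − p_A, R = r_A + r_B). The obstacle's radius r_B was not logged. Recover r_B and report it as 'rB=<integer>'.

m = 1024
d = (21, -14);  v_rel = (14, -4),  |v_rel|² = 212
v_rel×d = (14)·(-14) − (-4)·(21) = -112
since m = R²·212 − (-112)²:  R² = (12544 + 1024) / 212 = 64
R = √64 = 8  ⇒  r_B = 8 − 1 = 7

rB=7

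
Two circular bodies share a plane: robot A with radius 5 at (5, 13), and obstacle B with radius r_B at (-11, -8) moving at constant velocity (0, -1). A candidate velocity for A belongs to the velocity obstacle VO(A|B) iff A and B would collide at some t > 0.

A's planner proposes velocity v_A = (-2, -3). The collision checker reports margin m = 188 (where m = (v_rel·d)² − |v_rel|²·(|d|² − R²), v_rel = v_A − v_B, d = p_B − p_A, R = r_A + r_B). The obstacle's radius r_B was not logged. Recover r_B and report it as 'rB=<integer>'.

m = 188
d = (-16, -21);  v_rel = (-2, -2),  |v_rel|² = 8
v_rel×d = (-2)·(-21) − (-2)·(-16) = 10
since m = R²·8 − 10²:  R² = (100 + 188) / 8 = 36
R = √36 = 6  ⇒  r_B = 6 − 5 = 1

rB=1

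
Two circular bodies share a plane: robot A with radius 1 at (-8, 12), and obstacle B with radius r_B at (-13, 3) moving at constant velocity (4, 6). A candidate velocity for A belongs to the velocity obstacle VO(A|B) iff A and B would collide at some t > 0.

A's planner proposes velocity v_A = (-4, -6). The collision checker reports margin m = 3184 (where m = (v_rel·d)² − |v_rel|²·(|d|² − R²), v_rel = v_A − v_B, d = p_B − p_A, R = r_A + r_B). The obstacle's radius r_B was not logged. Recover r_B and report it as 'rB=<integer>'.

m = 3184
d = (-5, -9);  v_rel = (-8, -12),  |v_rel|² = 208
v_rel×d = (-8)·(-9) − (-12)·(-5) = 12
since m = R²·208 − 12²:  R² = (144 + 3184) / 208 = 16
R = √16 = 4  ⇒  r_B = 4 − 1 = 3

rB=3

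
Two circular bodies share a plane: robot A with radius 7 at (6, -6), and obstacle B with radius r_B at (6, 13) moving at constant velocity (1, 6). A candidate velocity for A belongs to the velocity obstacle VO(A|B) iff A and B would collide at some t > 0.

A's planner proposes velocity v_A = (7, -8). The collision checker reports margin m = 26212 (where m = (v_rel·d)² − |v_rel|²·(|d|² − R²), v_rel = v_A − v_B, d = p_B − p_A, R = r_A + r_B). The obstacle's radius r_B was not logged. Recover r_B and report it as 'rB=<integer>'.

m = 26212
d = (0, 19);  v_rel = (6, -14),  |v_rel|² = 232
v_rel×d = (6)·(19) − (-14)·(0) = 114
since m = R²·232 − 114²:  R² = (12996 + 26212) / 232 = 169
R = √169 = 13  ⇒  r_B = 13 − 7 = 6

rB=6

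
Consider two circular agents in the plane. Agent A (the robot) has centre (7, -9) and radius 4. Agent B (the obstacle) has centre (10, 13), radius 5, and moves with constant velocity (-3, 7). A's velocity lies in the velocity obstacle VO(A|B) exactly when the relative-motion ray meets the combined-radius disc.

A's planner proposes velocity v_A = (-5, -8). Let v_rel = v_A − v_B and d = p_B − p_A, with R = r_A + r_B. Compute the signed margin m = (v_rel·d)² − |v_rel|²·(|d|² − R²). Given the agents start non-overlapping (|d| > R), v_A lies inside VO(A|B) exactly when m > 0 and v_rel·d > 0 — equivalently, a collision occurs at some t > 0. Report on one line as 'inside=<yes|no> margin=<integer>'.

d = (3, 22),  |d|² = 493;  R = 4+5 = 9,  c = 493−9² = 412
v_rel = (-2, -15),  |v_rel|² = 229;  v_rel·d = (-2)·(3) + (-15)·(22) = -336
229·t² + 672·t + 412 = 0  ⇒  m = (-336)² − 229·412 = 18548
m = 18548 > 0,  v_rel·d = -336 < 0  ⇒  outside

inside=no margin=18548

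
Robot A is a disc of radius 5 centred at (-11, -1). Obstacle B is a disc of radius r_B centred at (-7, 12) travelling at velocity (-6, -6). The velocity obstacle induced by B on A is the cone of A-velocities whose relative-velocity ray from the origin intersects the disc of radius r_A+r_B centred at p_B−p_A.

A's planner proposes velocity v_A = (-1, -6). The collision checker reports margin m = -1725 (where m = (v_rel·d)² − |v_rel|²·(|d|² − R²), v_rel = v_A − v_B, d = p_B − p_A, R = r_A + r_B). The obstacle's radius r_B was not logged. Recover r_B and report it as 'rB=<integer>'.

m = -1725
d = (4, 13);  v_rel = (5, 0),  |v_rel|² = 25
v_rel×d = (5)·(13) − (0)·(4) = 65
since m = R²·25 − 65²:  R² = (4225 + -1725) / 25 = 100
R = √100 = 10  ⇒  r_B = 10 − 5 = 5

rB=5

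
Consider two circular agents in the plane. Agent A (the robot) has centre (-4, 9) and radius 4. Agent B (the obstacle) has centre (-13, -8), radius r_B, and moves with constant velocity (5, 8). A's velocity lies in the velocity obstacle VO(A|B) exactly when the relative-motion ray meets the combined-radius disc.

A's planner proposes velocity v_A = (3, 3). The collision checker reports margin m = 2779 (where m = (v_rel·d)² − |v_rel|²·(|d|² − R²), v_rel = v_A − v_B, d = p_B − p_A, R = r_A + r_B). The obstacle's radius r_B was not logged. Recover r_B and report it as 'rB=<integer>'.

m = 2779
d = (-9, -17);  v_rel = (-2, -5),  |v_rel|² = 29
v_rel×d = (-2)·(-17) − (-5)·(-9) = -11
since m = R²·29 − (-11)²:  R² = (121 + 2779) / 29 = 100
R = √100 = 10  ⇒  r_B = 10 − 4 = 6

rB=6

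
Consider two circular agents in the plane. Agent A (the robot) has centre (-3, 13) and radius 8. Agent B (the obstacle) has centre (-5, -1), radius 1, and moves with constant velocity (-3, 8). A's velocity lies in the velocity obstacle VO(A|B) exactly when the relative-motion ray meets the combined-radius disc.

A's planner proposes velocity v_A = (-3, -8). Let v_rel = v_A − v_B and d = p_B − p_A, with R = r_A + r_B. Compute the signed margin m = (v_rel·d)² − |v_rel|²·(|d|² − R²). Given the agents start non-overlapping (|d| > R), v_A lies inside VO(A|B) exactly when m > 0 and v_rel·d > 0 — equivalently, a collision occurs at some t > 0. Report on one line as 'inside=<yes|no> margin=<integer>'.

d = (-2, -14),  |d|² = 200;  R = 8+1 = 9,  c = 200−9² = 119
v_rel = (0, -16),  |v_rel|² = 256;  v_rel·d = (0)·(-2) + (-16)·(-14) = 224
256·t² − 448·t + 119 = 0  ⇒  m = 224² − 256·119 = 19712
m = 19712 > 0,  v_rel·d = 224 > 0  ⇒  inside

inside=yes margin=19712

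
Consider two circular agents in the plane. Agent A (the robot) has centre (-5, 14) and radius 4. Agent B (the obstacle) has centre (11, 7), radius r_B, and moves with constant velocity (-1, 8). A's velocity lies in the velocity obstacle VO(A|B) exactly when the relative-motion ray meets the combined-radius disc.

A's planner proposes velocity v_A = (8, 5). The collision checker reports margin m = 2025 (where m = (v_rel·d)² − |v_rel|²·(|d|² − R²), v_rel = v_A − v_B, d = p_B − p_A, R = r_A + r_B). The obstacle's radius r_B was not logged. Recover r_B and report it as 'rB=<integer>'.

m = 2025
d = (16, -7);  v_rel = (9, -3),  |v_rel|² = 90
v_rel×d = (9)·(-7) − (-3)·(16) = -15
since m = R²·90 − (-15)²:  R² = (225 + 2025) / 90 = 25
R = √25 = 5  ⇒  r_B = 5 − 4 = 1

rB=1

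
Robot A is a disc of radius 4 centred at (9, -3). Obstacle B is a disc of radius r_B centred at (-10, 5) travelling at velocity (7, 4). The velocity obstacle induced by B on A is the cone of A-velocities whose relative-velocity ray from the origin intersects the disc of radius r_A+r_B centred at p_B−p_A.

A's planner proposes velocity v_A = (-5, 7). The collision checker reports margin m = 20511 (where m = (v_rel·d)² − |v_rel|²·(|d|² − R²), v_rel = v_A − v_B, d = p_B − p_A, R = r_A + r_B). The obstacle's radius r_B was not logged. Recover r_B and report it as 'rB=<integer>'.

m = 20511
d = (-19, 8);  v_rel = (-12, 3),  |v_rel|² = 153
v_rel×d = (-12)·(8) − (3)·(-19) = -39
since m = R²·153 − (-39)²:  R² = (1521 + 20511) / 153 = 144
R = √144 = 12  ⇒  r_B = 12 − 4 = 8

rB=8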